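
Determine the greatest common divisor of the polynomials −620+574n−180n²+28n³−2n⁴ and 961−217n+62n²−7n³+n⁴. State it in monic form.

By polynomial division,
  −2n⁴+28n³−180n²+574n−620 = (−2)(n⁴−7n³+62n²−217n+961) + (14n³−56n²+140n+1302)
  n⁴−7n³+62n²−217n+961 = ((1/14)n−3/14)(14n³−56n²+140n+1302) + (40n²−280n+1240)
  14n³−56n²+140n+1302 = ((7/20)n+21/20)(40n²−280n+1240) + (0)
Last nonzero remainder: 40n²−280n+1240. Dividing through by 40 gives the monic gcd n²−7n+31.

31−7n+n²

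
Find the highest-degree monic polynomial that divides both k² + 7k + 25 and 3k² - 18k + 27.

1

Repeated division with remainder:
  k² + 7k + 25 = (1/3)(3k² - 18k + 27) + (13k + 16)
  3k² - 18k + 27 = ((3/13)k - 282/169)(13k + 16) + (9075/169)
  13k + 16 = ((2197/9075)k + 2704/9075)(9075/169) + (0)
The last nonzero remainder is the constant 9075/169, so the polynomials are coprime and gcd = 1.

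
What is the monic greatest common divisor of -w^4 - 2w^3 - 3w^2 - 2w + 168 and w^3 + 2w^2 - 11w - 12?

w^2 + w - 12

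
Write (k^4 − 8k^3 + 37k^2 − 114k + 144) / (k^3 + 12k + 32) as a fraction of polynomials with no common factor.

(k^2 − 6k + 9)/(k + 2)

Repeated division with remainder:
  k^4 − 8k^3 + 37k^2 − 114k + 144 = (k − 8)(k^3 + 12k + 32) + (25k^2 − 50k + 400)
  k^3 + 12k + 32 = ((1/25)k + 2/25)(25k^2 − 50k + 400) + (0)
Last nonzero remainder: 25k^2 − 50k + 400. Dividing through by 25 gives the monic gcd k^2 − 2k + 16.
Cancel k^2 − 2k + 16 from numerator and denominator to get the reduced form.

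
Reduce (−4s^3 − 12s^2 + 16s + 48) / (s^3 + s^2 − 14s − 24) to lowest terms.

By polynomial division,
  −4s^3 − 12s^2 + 16s + 48 = (−4)(s^3 + s^2 − 14s − 24) + (−8s^2 − 40s − 48)
  s^3 + s^2 − 14s − 24 = (−(1/8)s + 1/2)(−8s^2 − 40s − 48) + (0)
Last nonzero remainder: −8s^2 − 40s − 48. Dividing through by −8 gives the monic gcd s^2 + 5s + 6.
Cancel s^2 + 5s + 6 from numerator and denominator to get the reduced form.

(−4s + 8)/(s − 4)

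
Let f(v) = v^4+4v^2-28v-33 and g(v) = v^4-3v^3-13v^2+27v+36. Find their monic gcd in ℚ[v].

v^2-2v-3

By polynomial division,
  v^4+4v^2-28v-33 = (v^4-3v^3-13v^2+27v+36) + (3v^3+17v^2-55v-69)
  v^4-3v^3-13v^2+27v+36 = ((1/3)v-26/9)(3v^3+17v^2-55v-69) + ((490/9)v^2-(980/9)v-490/3)
  3v^3+17v^2-55v-69 = ((27/490)v+207/490)((490/9)v^2-(980/9)v-490/3) + (0)
Last nonzero remainder: (490/9)v^2-(980/9)v-490/3. Dividing through by 490/9 gives the monic gcd v^2-2v-3.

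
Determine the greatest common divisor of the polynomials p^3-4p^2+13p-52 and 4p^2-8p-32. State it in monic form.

p-4

By polynomial division,
  p^3-4p^2+13p-52 = ((1/4)p-1/2)(4p^2-8p-32) + (17p-68)
  4p^2-8p-32 = ((4/17)p+8/17)(17p-68) + (0)
Last nonzero remainder: 17p-68. Dividing through by 17 gives the monic gcd p-4.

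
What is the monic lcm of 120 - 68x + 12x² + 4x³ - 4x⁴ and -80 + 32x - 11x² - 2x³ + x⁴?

Apply the Euclidean algorithm:
  -4x⁴ + 4x³ + 12x² - 68x + 120 = (-4)(x⁴ - 2x³ - 11x² + 32x - 80) + (-4x³ - 32x² + 60x - 200)
  x⁴ - 2x³ - 11x² + 32x - 80 = (-(1/4)x + 5/2)(-4x³ - 32x² + 60x - 200) + (84x² - 168x + 420)
  -4x³ - 32x² + 60x - 200 = (-(1/21)x - 10/21)(84x² - 168x + 420) + (0)
Last nonzero remainder: 84x² - 168x + 420. Dividing through by 84 gives the monic gcd x² - 2x + 5.
Then lcm(f, g) = f·g / gcd(f, g); expanding and making the result monic gives the answer.

480 - 272x + 18x² + 33x³ - 19x⁴ - x⁵ + x⁶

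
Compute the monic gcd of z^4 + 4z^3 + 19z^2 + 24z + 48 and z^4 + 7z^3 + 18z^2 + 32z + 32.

z^2 + z + 4

Apply the Euclidean algorithm:
  z^4 + 4z^3 + 19z^2 + 24z + 48 = (z^4 + 7z^3 + 18z^2 + 32z + 32) + (-3z^3 + z^2 - 8z + 16)
  z^4 + 7z^3 + 18z^2 + 32z + 32 = (-(1/3)z - 22/9)(-3z^3 + z^2 - 8z + 16) + ((160/9)z^2 + (160/9)z + 640/9)
  -3z^3 + z^2 - 8z + 16 = (-(27/160)z + 9/40)((160/9)z^2 + (160/9)z + 640/9) + (0)
Last nonzero remainder: (160/9)z^2 + (160/9)z + 640/9. Dividing through by 160/9 gives the monic gcd z^2 + z + 4.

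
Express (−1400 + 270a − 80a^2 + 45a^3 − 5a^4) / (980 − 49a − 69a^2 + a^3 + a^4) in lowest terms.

(−50 − 10a − 5a^2)/(35 + 12a + a^2)

By polynomial division,
  −5a^4 + 45a^3 − 80a^2 + 270a − 1400 = (−5)(a^4 + a^3 − 69a^2 − 49a + 980) + (50a^3 − 425a^2 + 25a + 3500)
  a^4 + a^3 − 69a^2 − 49a + 980 = ((1/50)a + 19/100)(50a^3 − 425a^2 + 25a + 3500) + ((45/4)a^2 − (495/4)a + 315)
  50a^3 − 425a^2 + 25a + 3500 = ((40/9)a + 100/9)((45/4)a^2 − (495/4)a + 315) + (0)
Last nonzero remainder: (45/4)a^2 − (495/4)a + 315. Dividing through by 45/4 gives the monic gcd a^2 − 11a + 28.
Cancel a^2 − 11a + 28 from numerator and denominator to get the reduced form.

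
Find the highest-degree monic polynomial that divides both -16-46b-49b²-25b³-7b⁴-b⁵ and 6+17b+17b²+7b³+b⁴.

Euclidean algorithm in ℚ[b]:
  -b⁵-7b⁴-25b³-49b²-46b-16 = (-b)(b⁴+7b³+17b²+17b+6) + (-8b³-32b²-40b-16)
  b⁴+7b³+17b²+17b+6 = (-(1/8)b-3/8)(-8b³-32b²-40b-16) + (0)
Last nonzero remainder: -8b³-32b²-40b-16. Dividing through by -8 gives the monic gcd b³+4b²+5b+2.

2+5b+4b²+b³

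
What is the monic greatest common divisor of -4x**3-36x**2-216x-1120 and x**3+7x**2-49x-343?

x+7

By polynomial division,
  -4x**3-36x**2-216x-1120 = (-4)(x**3+7x**2-49x-343) + (-8x**2-412x-2492)
  x**3+7x**2-49x-343 = (-(1/8)x+89/16)(-8x**2-412x-2492) + ((7725/4)x+54075/4)
  -8x**2-412x-2492 = (-(32/7725)x-1424/7725)((7725/4)x+54075/4) + (0)
Last nonzero remainder: (7725/4)x+54075/4. Dividing through by 7725/4 gives the monic gcd x+7.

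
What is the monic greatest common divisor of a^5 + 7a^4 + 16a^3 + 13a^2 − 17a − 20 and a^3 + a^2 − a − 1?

Euclidean algorithm in ℚ[a]:
  a^5 + 7a^4 + 16a^3 + 13a^2 − 17a − 20 = (a^2 + 6a + 11)(a^3 + a^2 − a − 1) + (9a^2 − 9)
  a^3 + a^2 − a − 1 = ((1/9)a + 1/9)(9a^2 − 9) + (0)
Last nonzero remainder: 9a^2 − 9. Dividing through by 9 gives the monic gcd a^2 − 1.

a^2 − 1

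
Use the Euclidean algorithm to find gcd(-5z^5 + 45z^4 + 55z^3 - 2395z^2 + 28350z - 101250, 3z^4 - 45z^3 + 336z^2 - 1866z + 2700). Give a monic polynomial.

Apply the Euclidean algorithm:
  -5z^5 + 45z^4 + 55z^3 - 2395z^2 + 28350z - 101250 = (-(5/3)z - 10)(3z^4 - 45z^3 + 336z^2 - 1866z + 2700) + (165z^3 - 2145z^2 + 14190z - 74250)
  3z^4 - 45z^3 + 336z^2 - 1866z + 2700 = ((1/55)z - 2/55)(165z^3 - 2145z^2 + 14190z - 74250) + (0)
Last nonzero remainder: 165z^3 - 2145z^2 + 14190z - 74250. Dividing through by 165 gives the monic gcd z^3 - 13z^2 + 86z - 450.

z^3 - 13z^2 + 86z - 450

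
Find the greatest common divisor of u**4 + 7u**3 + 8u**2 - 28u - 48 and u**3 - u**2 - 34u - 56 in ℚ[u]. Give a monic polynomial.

u**2 + 6u + 8

Repeated division with remainder:
  u**4 + 7u**3 + 8u**2 - 28u - 48 = (u + 8)(u**3 - u**2 - 34u - 56) + (50u**2 + 300u + 400)
  u**3 - u**2 - 34u - 56 = ((1/50)u - 7/50)(50u**2 + 300u + 400) + (0)
Last nonzero remainder: 50u**2 + 300u + 400. Dividing through by 50 gives the monic gcd u**2 + 6u + 8.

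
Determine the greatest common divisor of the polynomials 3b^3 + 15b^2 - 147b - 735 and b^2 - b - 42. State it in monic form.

b - 7

Repeated division with remainder:
  3b^3 + 15b^2 - 147b - 735 = (3b + 18)(b^2 - b - 42) + (-3b + 21)
  b^2 - b - 42 = (-(1/3)b - 2)(-3b + 21) + (0)
Last nonzero remainder: -3b + 21. Dividing through by -3 gives the monic gcd b - 7.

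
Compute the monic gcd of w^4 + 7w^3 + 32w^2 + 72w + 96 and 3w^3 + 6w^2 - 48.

By polynomial division,
  w^4 + 7w^3 + 32w^2 + 72w + 96 = ((1/3)w + 5/3)(3w^3 + 6w^2 - 48) + (22w^2 + 88w + 176)
  3w^3 + 6w^2 - 48 = ((3/22)w - 3/11)(22w^2 + 88w + 176) + (0)
Last nonzero remainder: 22w^2 + 88w + 176. Dividing through by 22 gives the monic gcd w^2 + 4w + 8.

w^2 + 4w + 8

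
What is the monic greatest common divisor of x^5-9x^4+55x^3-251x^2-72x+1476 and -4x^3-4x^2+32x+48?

x^2-x-6

Euclidean algorithm in ℚ[x]:
  x^5-9x^4+55x^3-251x^2-72x+1476 = (-(1/4)x^2+(5/2)x-73/4)(-4x^3-4x^2+32x+48) + (-392x^2+392x+2352)
  -4x^3-4x^2+32x+48 = ((1/98)x+1/49)(-392x^2+392x+2352) + (0)
Last nonzero remainder: -392x^2+392x+2352. Dividing through by -392 gives the monic gcd x^2-x-6.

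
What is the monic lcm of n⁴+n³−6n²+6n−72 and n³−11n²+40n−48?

Repeated division with remainder:
  n⁴+n³−6n²+6n−72 = (n+12)(n³−11n²+40n−48) + (86n²−426n+504)
  n³−11n²+40n−48 = ((1/86)n−130/1849)(86n²−426n+504) + ((7744/1849)n−23232/1849)
  86n²−426n+504 = ((79507/3872)n−38829/968)((7744/1849)n−23232/1849) + (0)
Last nonzero remainder: (7744/1849)n−23232/1849. Dividing through by 7744/1849 gives the monic gcd n−3.
Then lcm(f, g) = f·g / gcd(f, g); expanding and making the result monic gives the answer.

n⁶−7n⁵+2n⁴+70n³−216n²+672n−1152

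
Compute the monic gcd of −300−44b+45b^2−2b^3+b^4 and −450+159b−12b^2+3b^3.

−150+53b−4b^2+b^3

Euclidean algorithm in ℚ[b]:
  b^4−2b^3+45b^2−44b−300 = ((1/3)b+2/3)(3b^3−12b^2+159b−450) + (0)
Last nonzero remainder: 3b^3−12b^2+159b−450. Dividing through by 3 gives the monic gcd b^3−4b^2+53b−150.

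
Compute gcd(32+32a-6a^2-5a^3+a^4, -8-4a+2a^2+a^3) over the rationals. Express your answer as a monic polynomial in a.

2+a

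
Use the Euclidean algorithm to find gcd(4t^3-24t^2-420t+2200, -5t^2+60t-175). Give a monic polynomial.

Apply the Euclidean algorithm:
  4t^3-24t^2-420t+2200 = (-(4/5)t-24/5)(-5t^2+60t-175) + (-272t+1360)
  -5t^2+60t-175 = ((5/272)t-35/272)(-272t+1360) + (0)
Last nonzero remainder: -272t+1360. Dividing through by -272 gives the monic gcd t-5.

t-5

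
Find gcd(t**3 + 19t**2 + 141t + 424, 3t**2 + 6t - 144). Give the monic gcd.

t + 8

Repeated division with remainder:
  t**3 + 19t**2 + 141t + 424 = ((1/3)t + 17/3)(3t**2 + 6t - 144) + (155t + 1240)
  3t**2 + 6t - 144 = ((3/155)t - 18/155)(155t + 1240) + (0)
Last nonzero remainder: 155t + 1240. Dividing through by 155 gives the monic gcd t + 8.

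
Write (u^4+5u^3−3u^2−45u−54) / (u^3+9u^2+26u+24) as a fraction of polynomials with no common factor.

(u^2−9)/(u+4)

By polynomial division,
  u^4+5u^3−3u^2−45u−54 = (u−4)(u^3+9u^2+26u+24) + (7u^2+35u+42)
  u^3+9u^2+26u+24 = ((1/7)u+4/7)(7u^2+35u+42) + (0)
Last nonzero remainder: 7u^2+35u+42. Dividing through by 7 gives the monic gcd u^2+5u+6.
Cancel u^2+5u+6 from numerator and denominator to get the reduced form.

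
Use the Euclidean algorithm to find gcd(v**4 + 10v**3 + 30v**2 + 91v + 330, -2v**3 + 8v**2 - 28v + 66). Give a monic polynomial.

Euclidean algorithm in ℚ[v]:
  v**4 + 10v**3 + 30v**2 + 91v + 330 = (-(1/2)v - 7)(-2v**3 + 8v**2 - 28v + 66) + (72v**2 - 72v + 792)
  -2v**3 + 8v**2 - 28v + 66 = (-(1/36)v + 1/12)(72v**2 - 72v + 792) + (0)
Last nonzero remainder: 72v**2 - 72v + 792. Dividing through by 72 gives the monic gcd v**2 - v + 11.

v**2 - v + 11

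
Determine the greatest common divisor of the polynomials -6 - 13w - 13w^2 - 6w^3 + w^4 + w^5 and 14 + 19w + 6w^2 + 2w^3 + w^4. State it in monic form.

2 + 3w + w^2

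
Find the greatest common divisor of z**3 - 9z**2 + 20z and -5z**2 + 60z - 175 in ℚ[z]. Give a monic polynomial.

z - 5

Euclidean algorithm in ℚ[z]:
  z**3 - 9z**2 + 20z = (-(1/5)z - 3/5)(-5z**2 + 60z - 175) + (21z - 105)
  -5z**2 + 60z - 175 = (-(5/21)z + 5/3)(21z - 105) + (0)
Last nonzero remainder: 21z - 105. Dividing through by 21 gives the monic gcd z - 5.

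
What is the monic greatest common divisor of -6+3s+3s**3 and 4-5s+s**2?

Apply the Euclidean algorithm:
  3s**3+3s-6 = (3s+15)(s**2-5s+4) + (66s-66)
  s**2-5s+4 = ((1/66)s-2/33)(66s-66) + (0)
Last nonzero remainder: 66s-66. Dividing through by 66 gives the monic gcd s-1.

-1+s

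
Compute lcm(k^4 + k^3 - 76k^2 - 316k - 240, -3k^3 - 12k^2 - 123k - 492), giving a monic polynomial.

Apply the Euclidean algorithm:
  k^4 + k^3 - 76k^2 - 316k - 240 = (-(1/3)k + 1)(-3k^3 - 12k^2 - 123k - 492) + (-105k^2 - 357k + 252)
  -3k^3 - 12k^2 - 123k - 492 = ((1/35)k + 3/175)(-105k^2 - 357k + 252) + (-(3102/25)k - 12408/25)
  -105k^2 - 357k + 252 = ((875/1034)k - 525/1034)(-(3102/25)k - 12408/25) + (0)
Last nonzero remainder: -(3102/25)k - 12408/25. Dividing through by -3102/25 gives the monic gcd k + 4.
Then lcm(f, g) = f·g / gcd(f, g); expanding and making the result monic gives the answer.

k^6 + k^5 - 35k^4 - 275k^3 - 3356k^2 - 12956k - 9840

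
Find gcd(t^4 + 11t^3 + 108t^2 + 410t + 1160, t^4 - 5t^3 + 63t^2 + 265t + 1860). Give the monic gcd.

t^2 + 5t + 20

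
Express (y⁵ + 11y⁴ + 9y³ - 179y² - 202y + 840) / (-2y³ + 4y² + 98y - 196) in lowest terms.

(-y³ - 6y² + 7y + 60)/(2y - 14)

Apply the Euclidean algorithm:
  y⁵ + 11y⁴ + 9y³ - 179y² - 202y + 840 = (-(1/2)y² - (13/2)y - 42)(-2y³ + 4y² + 98y - 196) + (528y² + 2640y - 7392)
  -2y³ + 4y² + 98y - 196 = (-(1/264)y + 7/264)(528y² + 2640y - 7392) + (0)
Last nonzero remainder: 528y² + 2640y - 7392. Dividing through by 528 gives the monic gcd y² + 5y - 14.
Cancel y² + 5y - 14 from numerator and denominator to get the reduced form.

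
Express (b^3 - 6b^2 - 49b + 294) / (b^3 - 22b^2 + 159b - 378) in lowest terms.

Euclidean algorithm in ℚ[b]:
  b^3 - 6b^2 - 49b + 294 = (b^3 - 22b^2 + 159b - 378) + (16b^2 - 208b + 672)
  b^3 - 22b^2 + 159b - 378 = ((1/16)b - 9/16)(16b^2 - 208b + 672) + (0)
Last nonzero remainder: 16b^2 - 208b + 672. Dividing through by 16 gives the monic gcd b^2 - 13b + 42.
Cancel b^2 - 13b + 42 from numerator and denominator to get the reduced form.

(b + 7)/(b - 9)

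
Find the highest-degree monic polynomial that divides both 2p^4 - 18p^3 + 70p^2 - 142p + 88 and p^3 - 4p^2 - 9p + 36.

By polynomial division,
  2p^4 - 18p^3 + 70p^2 - 142p + 88 = (2p - 10)(p^3 - 4p^2 - 9p + 36) + (48p^2 - 304p + 448)
  p^3 - 4p^2 - 9p + 36 = ((1/48)p + 7/144)(48p^2 - 304p + 448) + (-(32/9)p + 128/9)
  48p^2 - 304p + 448 = (-(27/2)p + 63/2)(-(32/9)p + 128/9) + (0)
Last nonzero remainder: -(32/9)p + 128/9. Dividing through by -32/9 gives the monic gcd p - 4.

p - 4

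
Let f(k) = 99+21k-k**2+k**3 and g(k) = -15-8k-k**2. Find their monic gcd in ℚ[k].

3+k

Repeated division with remainder:
  k**3-k**2+21k+99 = (-k+9)(-k**2-8k-15) + (78k+234)
  -k**2-8k-15 = (-(1/78)k-5/78)(78k+234) + (0)
Last nonzero remainder: 78k+234. Dividing through by 78 gives the monic gcd k+3.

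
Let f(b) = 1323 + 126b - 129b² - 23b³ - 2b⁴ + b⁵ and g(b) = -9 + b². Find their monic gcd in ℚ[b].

-9 + b²

Repeated division with remainder:
  b⁵ - 2b⁴ - 23b³ - 129b² + 126b + 1323 = (b³ - 2b² - 14b - 147)(b² - 9) + (0)
The last nonzero remainder b² - 9 is already monic.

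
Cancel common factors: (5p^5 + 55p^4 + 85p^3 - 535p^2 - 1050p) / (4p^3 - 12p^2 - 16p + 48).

Repeated division with remainder:
  5p^5 + 55p^4 + 85p^3 - 535p^2 - 1050p = ((5/4)p^2 + (35/2)p + 315/4)(4p^3 - 12p^2 - 16p + 48) + (630p^2 - 630p - 3780)
  4p^3 - 12p^2 - 16p + 48 = ((2/315)p - 4/315)(630p^2 - 630p - 3780) + (0)
Last nonzero remainder: 630p^2 - 630p - 3780. Dividing through by 630 gives the monic gcd p^2 - p - 6.
Cancel p^2 - p - 6 from numerator and denominator to get the reduced form.

(5p^3 + 60p^2 + 175p)/(4p - 8)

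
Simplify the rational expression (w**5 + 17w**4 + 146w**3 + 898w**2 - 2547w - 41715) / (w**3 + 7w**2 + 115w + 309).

(w**3 + 13w**2 - 9w - 405)/(w + 3)

Euclidean algorithm in ℚ[w]:
  w**5 + 17w**4 + 146w**3 + 898w**2 - 2547w - 41715 = (w**2 + 10w - 39)(w**3 + 7w**2 + 115w + 309) + (-288w**2 - 1152w - 29664)
  w**3 + 7w**2 + 115w + 309 = (-(1/288)w - 1/96)(-288w**2 - 1152w - 29664) + (0)
Last nonzero remainder: -288w**2 - 1152w - 29664. Dividing through by -288 gives the monic gcd w**2 + 4w + 103.
Cancel w**2 + 4w + 103 from numerator and denominator to get the reduced form.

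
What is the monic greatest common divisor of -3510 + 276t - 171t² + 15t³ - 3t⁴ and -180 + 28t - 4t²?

45 - 7t + t²

Apply the Euclidean algorithm:
  -3t⁴ + 15t³ - 171t² + 276t - 3510 = ((3/4)t² + (3/2)t + 39/2)(-4t² + 28t - 180) + (0)
Last nonzero remainder: -4t² + 28t - 180. Dividing through by -4 gives the monic gcd t² - 7t + 45.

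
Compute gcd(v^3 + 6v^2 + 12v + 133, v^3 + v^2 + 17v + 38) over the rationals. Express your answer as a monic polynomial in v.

v^2 - v + 19

By polynomial division,
  v^3 + 6v^2 + 12v + 133 = (v^3 + v^2 + 17v + 38) + (5v^2 - 5v + 95)
  v^3 + v^2 + 17v + 38 = ((1/5)v + 2/5)(5v^2 - 5v + 95) + (0)
Last nonzero remainder: 5v^2 - 5v + 95. Dividing through by 5 gives the monic gcd v^2 - v + 19.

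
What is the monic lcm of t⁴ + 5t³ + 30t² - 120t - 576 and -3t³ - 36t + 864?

Euclidean algorithm in ℚ[t]:
  t⁴ + 5t³ + 30t² - 120t - 576 = (-(1/3)t - 5/3)(-3t³ - 36t + 864) + (18t² + 108t + 864)
  -3t³ - 36t + 864 = (-(1/6)t + 1)(18t² + 108t + 864) + (0)
Last nonzero remainder: 18t² + 108t + 864. Dividing through by 18 gives the monic gcd t² + 6t + 48.
Then lcm(f, g) = f·g / gcd(f, g); expanding and making the result monic gives the answer.

t⁵ - t⁴ - 300t² + 144t + 3456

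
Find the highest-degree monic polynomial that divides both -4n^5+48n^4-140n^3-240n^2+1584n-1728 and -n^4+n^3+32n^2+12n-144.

n^3-5n^2-12n+36

Repeated division with remainder:
  -4n^5+48n^4-140n^3-240n^2+1584n-1728 = (4n-44)(-n^4+n^3+32n^2+12n-144) + (-224n^3+1120n^2+2688n-8064)
  -n^4+n^3+32n^2+12n-144 = ((1/224)n+1/56)(-224n^3+1120n^2+2688n-8064) + (0)
Last nonzero remainder: -224n^3+1120n^2+2688n-8064. Dividing through by -224 gives the monic gcd n^3-5n^2-12n+36.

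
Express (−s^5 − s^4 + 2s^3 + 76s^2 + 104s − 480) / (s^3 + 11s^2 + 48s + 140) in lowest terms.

Repeated division with remainder:
  −s^5 − s^4 + 2s^3 + 76s^2 + 104s − 480 = (−s^2 + 10s − 60)(s^3 + 11s^2 + 48s + 140) + (396s^2 + 1584s + 7920)
  s^3 + 11s^2 + 48s + 140 = ((1/396)s + 7/396)(396s^2 + 1584s + 7920) + (0)
Last nonzero remainder: 396s^2 + 1584s + 7920. Dividing through by 396 gives the monic gcd s^2 + 4s + 20.
Cancel s^2 + 4s + 20 from numerator and denominator to get the reduced form.

(−s^3 + 3s^2 + 10s − 24)/(s + 7)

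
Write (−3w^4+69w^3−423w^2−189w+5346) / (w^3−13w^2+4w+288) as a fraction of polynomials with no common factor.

(−3w^3+42w^2−45w−594)/(w^2−4w−32)

Euclidean algorithm in ℚ[w]:
  −3w^4+69w^3−423w^2−189w+5346 = (−3w+30)(w^3−13w^2+4w+288) + (−21w^2+555w−3294)
  w^3−13w^2+4w+288 = (−(1/21)w−94/147)(−21w^2+555w−3294) + ((9900/49)w−89100/49)
  −21w^2+555w−3294 = (−(343/3300)w+2989/1650)((9900/49)w−89100/49) + (0)
Last nonzero remainder: (9900/49)w−89100/49. Dividing through by 9900/49 gives the monic gcd w−9.
Cancel w−9 from numerator and denominator to get the reduced form.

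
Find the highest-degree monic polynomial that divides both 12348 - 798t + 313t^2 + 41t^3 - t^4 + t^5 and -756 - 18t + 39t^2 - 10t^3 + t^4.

36 - 6t + t^2

Euclidean algorithm in ℚ[t]:
  t^5 - t^4 + 41t^3 + 313t^2 - 798t + 12348 = (t + 9)(t^4 - 10t^3 + 39t^2 - 18t - 756) + (92t^3 - 20t^2 + 120t + 19152)
  t^4 - 10t^3 + 39t^2 - 18t - 756 = ((1/92)t - 225/2116)(92t^3 - 20t^2 + 120t + 19152) + ((18816/529)t^2 - (112896/529)t + 677376/529)
  92t^3 - 20t^2 + 120t + 19152 = ((12167/4704)t + 10051/672)((18816/529)t^2 - (112896/529)t + 677376/529) + (0)
Last nonzero remainder: (18816/529)t^2 - (112896/529)t + 677376/529. Dividing through by 18816/529 gives the monic gcd t^2 - 6t + 36.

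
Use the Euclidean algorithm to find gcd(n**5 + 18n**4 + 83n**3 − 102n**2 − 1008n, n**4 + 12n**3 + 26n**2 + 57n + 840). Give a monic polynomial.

n**2 + 15n + 56

By polynomial division,
  n**5 + 18n**4 + 83n**3 − 102n**2 − 1008n = (n + 6)(n**4 + 12n**3 + 26n**2 + 57n + 840) + (−15n**3 − 315n**2 − 2190n − 5040)
  n**4 + 12n**3 + 26n**2 + 57n + 840 = (−(1/15)n + 3/5)(−15n**3 − 315n**2 − 2190n − 5040) + (69n**2 + 1035n + 3864)
  −15n**3 − 315n**2 − 2190n − 5040 = (−(5/23)n − 30/23)(69n**2 + 1035n + 3864) + (0)
Last nonzero remainder: 69n**2 + 1035n + 3864. Dividing through by 69 gives the monic gcd n**2 + 15n + 56.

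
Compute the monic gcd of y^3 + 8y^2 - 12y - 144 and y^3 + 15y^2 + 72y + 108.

y^2 + 12y + 36

Euclidean algorithm in ℚ[y]:
  y^3 + 8y^2 - 12y - 144 = (y^3 + 15y^2 + 72y + 108) + (-7y^2 - 84y - 252)
  y^3 + 15y^2 + 72y + 108 = (-(1/7)y - 3/7)(-7y^2 - 84y - 252) + (0)
Last nonzero remainder: -7y^2 - 84y - 252. Dividing through by -7 gives the monic gcd y^2 + 12y + 36.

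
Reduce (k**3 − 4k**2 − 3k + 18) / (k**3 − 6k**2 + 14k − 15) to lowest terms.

Apply the Euclidean algorithm:
  k**3 − 4k**2 − 3k + 18 = (k**3 − 6k**2 + 14k − 15) + (2k**2 − 17k + 33)
  k**3 − 6k**2 + 14k − 15 = ((1/2)k + 5/4)(2k**2 − 17k + 33) + ((75/4)k − 225/4)
  2k**2 − 17k + 33 = ((8/75)k − 44/75)((75/4)k − 225/4) + (0)
Last nonzero remainder: (75/4)k − 225/4. Dividing through by 75/4 gives the monic gcd k − 3.
Cancel k − 3 from numerator and denominator to get the reduced form.

(k**2 − k − 6)/(k**2 − 3k + 5)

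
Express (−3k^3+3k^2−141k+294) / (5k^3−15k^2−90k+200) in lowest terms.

(−3k^2−3k−147)/(5k^2−5k−100)

Euclidean algorithm in ℚ[k]:
  −3k^3+3k^2−141k+294 = (−3/5)(5k^3−15k^2−90k+200) + (−6k^2−195k+414)
  5k^3−15k^2−90k+200 = (−(5/6)k+355/12)(−6k^2−195k+414) + ((24095/4)k−24095/2)
  −6k^2−195k+414 = (−(24/24095)k−828/24095)((24095/4)k−24095/2) + (0)
Last nonzero remainder: (24095/4)k−24095/2. Dividing through by 24095/4 gives the monic gcd k−2.
Cancel k−2 from numerator and denominator to get the reduced form.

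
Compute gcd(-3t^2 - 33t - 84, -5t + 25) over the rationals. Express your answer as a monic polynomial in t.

Repeated division with remainder:
  -3t^2 - 33t - 84 = ((3/5)t + 48/5)(-5t + 25) + (-324)
  -5t + 25 = ((5/324)t - 25/324)(-324) + (0)
The last nonzero remainder is the constant -324, so the polynomials are coprime and gcd = 1.

1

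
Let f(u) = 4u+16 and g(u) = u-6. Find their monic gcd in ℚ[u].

1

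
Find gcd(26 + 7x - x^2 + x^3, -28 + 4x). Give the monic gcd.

By polynomial division,
  x^3 - x^2 + 7x + 26 = ((1/4)x^2 + (3/2)x + 49/4)(4x - 28) + (369)
  4x - 28 = ((4/369)x - 28/369)(369) + (0)
The last nonzero remainder is the constant 369, so the polynomials are coprime and gcd = 1.

1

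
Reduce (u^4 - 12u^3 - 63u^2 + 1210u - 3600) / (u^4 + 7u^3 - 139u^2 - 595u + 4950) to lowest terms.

(u - 8)/(u + 11)

Euclidean algorithm in ℚ[u]:
  u^4 - 12u^3 - 63u^2 + 1210u - 3600 = (u^4 + 7u^3 - 139u^2 - 595u + 4950) + (-19u^3 + 76u^2 + 1805u - 8550)
  u^4 + 7u^3 - 139u^2 - 595u + 4950 = (-(1/19)u - 11/19)(-19u^3 + 76u^2 + 1805u - 8550) + (0)
Last nonzero remainder: -19u^3 + 76u^2 + 1805u - 8550. Dividing through by -19 gives the monic gcd u^3 - 4u^2 - 95u + 450.
Cancel u^3 - 4u^2 - 95u + 450 from numerator and denominator to get the reduced form.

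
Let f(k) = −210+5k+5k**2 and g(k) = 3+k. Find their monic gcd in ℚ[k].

Euclidean algorithm in ℚ[k]:
  5k**2+5k−210 = (5k−10)(k+3) + (−180)
  k+3 = (−(1/180)k−1/60)(−180) + (0)
The last nonzero remainder is the constant −180, so the polynomials are coprime and gcd = 1.

1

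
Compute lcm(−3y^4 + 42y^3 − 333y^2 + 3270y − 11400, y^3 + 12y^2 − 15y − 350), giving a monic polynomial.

y^6 + 3y^5 − 57y^4 − 183y^3 − 6960y^2 − 11700y + 266000

Apply the Euclidean algorithm:
  −3y^4 + 42y^3 − 333y^2 + 3270y − 11400 = (−3y + 78)(y^3 + 12y^2 − 15y − 350) + (−1314y^2 + 3390y + 15900)
  y^3 + 12y^2 − 15y − 350 = (−(1/1314)y − 3193/287766)(−1314y^2 + 3390y + 15900) + ((1664980/47961)y − 8324900/47961)
  −1314y^2 + 3390y + 15900 = (−(31510377/832490)y − 7625799/83249)((1664980/47961)y − 8324900/47961) + (0)
Last nonzero remainder: (1664980/47961)y − 8324900/47961. Dividing through by 1664980/47961 gives the monic gcd y − 5.
Then lcm(f, g) = f·g / gcd(f, g); expanding and making the result monic gives the answer.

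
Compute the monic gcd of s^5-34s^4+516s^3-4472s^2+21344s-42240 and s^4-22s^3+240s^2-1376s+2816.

Euclidean algorithm in ℚ[s]:
  s^5-34s^4+516s^3-4472s^2+21344s-42240 = (s-12)(s^4-22s^3+240s^2-1376s+2816) + (12s^3-216s^2+2016s-8448)
  s^4-22s^3+240s^2-1376s+2816 = ((1/12)s-1/3)(12s^3-216s^2+2016s-8448) + (0)
Last nonzero remainder: 12s^3-216s^2+2016s-8448. Dividing through by 12 gives the monic gcd s^3-18s^2+168s-704.

s^3-18s^2+168s-704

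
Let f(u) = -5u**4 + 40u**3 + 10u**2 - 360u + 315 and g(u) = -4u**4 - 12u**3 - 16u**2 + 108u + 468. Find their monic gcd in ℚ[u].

u**2 - 9

Apply the Euclidean algorithm:
  -5u**4 + 40u**3 + 10u**2 - 360u + 315 = (5/4)(-4u**4 - 12u**3 - 16u**2 + 108u + 468) + (55u**3 + 30u**2 - 495u - 270)
  -4u**4 - 12u**3 - 16u**2 + 108u + 468 = (-(4/55)u - 108/605)(55u**3 + 30u**2 - 495u - 270) + (-(5644/121)u**2 + 50796/121)
  55u**3 + 30u**2 - 495u - 270 = (-(6655/5644)u - 1815/2822)(-(5644/121)u**2 + 50796/121) + (0)
Last nonzero remainder: -(5644/121)u**2 + 50796/121. Dividing through by -5644/121 gives the monic gcd u**2 - 9.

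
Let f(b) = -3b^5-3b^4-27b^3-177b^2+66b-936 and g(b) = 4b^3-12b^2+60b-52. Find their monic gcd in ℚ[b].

b^2-2b+13

By polynomial division,
  -3b^5-3b^4-27b^3-177b^2+66b-936 = (-(3/4)b^2-3b-9/2)(4b^3-12b^2+60b-52) + (-90b^2+180b-1170)
  4b^3-12b^2+60b-52 = (-(2/45)b+2/45)(-90b^2+180b-1170) + (0)
Last nonzero remainder: -90b^2+180b-1170. Dividing through by -90 gives the monic gcd b^2-2b+13.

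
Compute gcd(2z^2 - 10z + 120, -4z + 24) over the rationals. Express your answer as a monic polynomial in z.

By polynomial division,
  2z^2 - 10z + 120 = (-(1/2)z - 1/2)(-4z + 24) + (132)
  -4z + 24 = (-(1/33)z + 2/11)(132) + (0)
The last nonzero remainder is the constant 132, so the polynomials are coprime and gcd = 1.

1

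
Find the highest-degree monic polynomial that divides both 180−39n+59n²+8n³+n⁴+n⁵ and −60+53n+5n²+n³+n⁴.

By polynomial division,
  n⁵+n⁴+8n³+59n²−39n+180 = (n)(n⁴+n³+5n²+53n−60) + (3n³+6n²+21n+180)
  n⁴+n³+5n²+53n−60 = ((1/3)n−1/3)(3n³+6n²+21n+180) + (0)
Last nonzero remainder: 3n³+6n²+21n+180. Dividing through by 3 gives the monic gcd n³+2n²+7n+60.

60+7n+2n²+n³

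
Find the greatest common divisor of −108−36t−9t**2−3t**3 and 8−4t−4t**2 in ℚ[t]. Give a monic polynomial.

Euclidean algorithm in ℚ[t]:
  −3t**3−9t**2−36t−108 = ((3/4)t+3/2)(−4t**2−4t+8) + (−36t−120)
  −4t**2−4t+8 = ((1/9)t−7/27)(−36t−120) + (−208/9)
  −36t−120 = ((81/52)t+135/26)(−208/9) + (0)
The last nonzero remainder is the constant −208/9, so the polynomials are coprime and gcd = 1.

1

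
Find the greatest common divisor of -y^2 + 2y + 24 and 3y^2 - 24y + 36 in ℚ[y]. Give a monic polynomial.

y - 6

Repeated division with remainder:
  -y^2 + 2y + 24 = (-1/3)(3y^2 - 24y + 36) + (-6y + 36)
  3y^2 - 24y + 36 = (-(1/2)y + 1)(-6y + 36) + (0)
Last nonzero remainder: -6y + 36. Dividing through by -6 gives the monic gcd y - 6.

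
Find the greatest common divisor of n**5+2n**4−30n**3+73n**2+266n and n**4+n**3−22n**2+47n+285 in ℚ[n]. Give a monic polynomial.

Euclidean algorithm in ℚ[n]:
  n**5+2n**4−30n**3+73n**2+266n = (n+1)(n**4+n**3−22n**2+47n+285) + (−9n**3+48n**2−66n−285)
  n**4+n**3−22n**2+47n+285 = (−(1/9)n−19/27)(−9n**3+48n**2−66n−285) + ((40/9)n**2−(280/9)n+760/9)
  −9n**3+48n**2−66n−285 = (−(81/40)n−27/8)((40/9)n**2−(280/9)n+760/9) + (0)
Last nonzero remainder: (40/9)n**2−(280/9)n+760/9. Dividing through by 40/9 gives the monic gcd n**2−7n+19.

n**2−7n+19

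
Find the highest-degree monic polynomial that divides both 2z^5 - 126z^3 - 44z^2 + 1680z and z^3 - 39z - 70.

Apply the Euclidean algorithm:
  2z^5 - 126z^3 - 44z^2 + 1680z = (2z^2 - 48)(z^3 - 39z - 70) + (96z^2 - 192z - 3360)
  z^3 - 39z - 70 = ((1/96)z + 1/48)(96z^2 - 192z - 3360) + (0)
Last nonzero remainder: 96z^2 - 192z - 3360. Dividing through by 96 gives the monic gcd z^2 - 2z - 35.

z^2 - 2z - 35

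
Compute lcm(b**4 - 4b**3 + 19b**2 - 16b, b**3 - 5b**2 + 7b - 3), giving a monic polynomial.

b**6 - 8b**5 + 38b**4 - 104b**3 + 121b**2 - 48b

Euclidean algorithm in ℚ[b]:
  b**4 - 4b**3 + 19b**2 - 16b = (b + 1)(b**3 - 5b**2 + 7b - 3) + (17b**2 - 20b + 3)
  b**3 - 5b**2 + 7b - 3 = ((1/17)b - 65/289)(17b**2 - 20b + 3) + ((672/289)b - 672/289)
  17b**2 - 20b + 3 = ((4913/672)b - 289/224)((672/289)b - 672/289) + (0)
Last nonzero remainder: (672/289)b - 672/289. Dividing through by 672/289 gives the monic gcd b - 1.
Then lcm(f, g) = f·g / gcd(f, g); expanding and making the result monic gives the answer.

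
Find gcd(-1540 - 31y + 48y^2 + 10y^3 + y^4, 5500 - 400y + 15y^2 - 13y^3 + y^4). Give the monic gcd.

Repeated division with remainder:
  y^4 + 10y^3 + 48y^2 - 31y - 1540 = (y^4 - 13y^3 + 15y^2 - 400y + 5500) + (23y^3 + 33y^2 + 369y - 7040)
  y^4 - 13y^3 + 15y^2 - 400y + 5500 = ((1/23)y - 332/529)(23y^3 + 33y^2 + 369y - 7040) + ((10404/529)y^2 + (72828/529)y + 572220/529)
  23y^3 + 33y^2 + 369y - 7040 = ((12167/10404)y - 16928/2601)((10404/529)y^2 + (72828/529)y + 572220/529) + (0)
Last nonzero remainder: (10404/529)y^2 + (72828/529)y + 572220/529. Dividing through by 10404/529 gives the monic gcd y^2 + 7y + 55.

55 + 7y + y^2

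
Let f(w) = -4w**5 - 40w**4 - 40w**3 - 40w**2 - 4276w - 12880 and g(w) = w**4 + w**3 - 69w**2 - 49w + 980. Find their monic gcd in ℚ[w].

w**2 + 12w + 35

Repeated division with remainder:
  -4w**5 - 40w**4 - 40w**3 - 40w**2 - 4276w - 12880 = (-4w - 36)(w**4 + w**3 - 69w**2 - 49w + 980) + (-280w**3 - 2720w**2 - 2120w + 22400)
  w**4 + w**3 - 69w**2 - 49w + 980 = (-(1/280)w + 61/1960)(-280w**3 - 2720w**2 - 2120w + 22400) + ((396/49)w**2 + (4752/49)w + 1980/7)
  -280w**3 - 2720w**2 - 2120w + 22400 = (-(3430/99)w + 7840/99)((396/49)w**2 + (4752/49)w + 1980/7) + (0)
Last nonzero remainder: (396/49)w**2 + (4752/49)w + 1980/7. Dividing through by 396/49 gives the monic gcd w**2 + 12w + 35.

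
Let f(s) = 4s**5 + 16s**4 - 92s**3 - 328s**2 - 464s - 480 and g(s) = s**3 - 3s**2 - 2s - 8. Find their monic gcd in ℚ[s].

By polynomial division,
  4s**5 + 16s**4 - 92s**3 - 328s**2 - 464s - 480 = (4s**2 + 28s)(s**3 - 3s**2 - 2s - 8) + (-240s**2 - 240s - 480)
  s**3 - 3s**2 - 2s - 8 = (-(1/240)s + 1/60)(-240s**2 - 240s - 480) + (0)
Last nonzero remainder: -240s**2 - 240s - 480. Dividing through by -240 gives the monic gcd s**2 + s + 2.

s**2 + s + 2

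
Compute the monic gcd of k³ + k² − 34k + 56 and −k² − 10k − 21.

k + 7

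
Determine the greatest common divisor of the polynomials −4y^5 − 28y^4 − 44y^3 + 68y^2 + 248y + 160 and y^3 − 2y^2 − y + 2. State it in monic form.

y^2 − y − 2

Euclidean algorithm in ℚ[y]:
  −4y^5 − 28y^4 − 44y^3 + 68y^2 + 248y + 160 = (−4y^2 − 36y − 120)(y^3 − 2y^2 − y + 2) + (−200y^2 + 200y + 400)
  y^3 − 2y^2 − y + 2 = (−(1/200)y + 1/200)(−200y^2 + 200y + 400) + (0)
Last nonzero remainder: −200y^2 + 200y + 400. Dividing through by −200 gives the monic gcd y^2 − y − 2.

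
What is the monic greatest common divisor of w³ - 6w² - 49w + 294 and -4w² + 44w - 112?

w - 7

Euclidean algorithm in ℚ[w]:
  w³ - 6w² - 49w + 294 = (-(1/4)w - 5/4)(-4w² + 44w - 112) + (-22w + 154)
  -4w² + 44w - 112 = ((2/11)w - 8/11)(-22w + 154) + (0)
Last nonzero remainder: -22w + 154. Dividing through by -22 gives the monic gcd w - 7.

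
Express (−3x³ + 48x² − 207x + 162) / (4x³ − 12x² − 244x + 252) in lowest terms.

(−3x + 18)/(4x + 28)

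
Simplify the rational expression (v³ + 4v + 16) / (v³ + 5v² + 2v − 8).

Euclidean algorithm in ℚ[v]:
  v³ + 4v + 16 = (v³ + 5v² + 2v − 8) + (−5v² + 2v + 24)
  v³ + 5v² + 2v − 8 = (−(1/5)v − 27/25)(−5v² + 2v + 24) + ((224/25)v + 448/25)
  −5v² + 2v + 24 = (−(125/224)v + 75/56)((224/25)v + 448/25) + (0)
Last nonzero remainder: (224/25)v + 448/25. Dividing through by 224/25 gives the monic gcd v + 2.
Cancel v + 2 from numerator and denominator to get the reduced form.

(v² − 2v + 8)/(v² + 3v − 4)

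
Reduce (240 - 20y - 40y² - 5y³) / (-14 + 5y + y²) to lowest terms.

(-120 - 50y - 5y²)/(7 + y)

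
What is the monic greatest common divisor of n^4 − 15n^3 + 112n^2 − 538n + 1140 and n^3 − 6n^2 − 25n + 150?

n^2 − 11n + 30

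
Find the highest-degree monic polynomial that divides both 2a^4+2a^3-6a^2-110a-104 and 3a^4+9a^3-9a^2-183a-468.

a^3-3a-52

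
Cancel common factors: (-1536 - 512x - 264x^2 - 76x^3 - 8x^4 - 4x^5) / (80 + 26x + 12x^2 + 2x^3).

Euclidean algorithm in ℚ[x]:
  -4x^5 - 8x^4 - 76x^3 - 264x^2 - 512x - 1536 = (-2x^2 + 8x - 60)(2x^3 + 12x^2 + 26x + 80) + (408x^2 + 408x + 3264)
  2x^3 + 12x^2 + 26x + 80 = ((1/204)x + 5/204)(408x^2 + 408x + 3264) + (0)
Last nonzero remainder: 408x^2 + 408x + 3264. Dividing through by 408 gives the monic gcd x^2 + x + 8.
Cancel x^2 + x + 8 from numerator and denominator to get the reduced form.

(-96 - 20x - 2x^2 - 2x^3)/(5 + x)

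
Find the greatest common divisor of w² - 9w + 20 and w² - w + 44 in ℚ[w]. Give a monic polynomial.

1

Repeated division with remainder:
  w² - 9w + 20 = (w² - w + 44) + (-8w - 24)
  w² - w + 44 = (-(1/8)w + 1/2)(-8w - 24) + (56)
  -8w - 24 = (-(1/7)w - 3/7)(56) + (0)
The last nonzero remainder is the constant 56, so the polynomials are coprime and gcd = 1.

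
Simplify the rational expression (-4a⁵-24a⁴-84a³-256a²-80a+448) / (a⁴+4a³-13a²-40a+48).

(-4a³-12a²-64a-112)/(a²+a-12)

Apply the Euclidean algorithm:
  -4a⁵-24a⁴-84a³-256a²-80a+448 = (-4a-8)(a⁴+4a³-13a²-40a+48) + (-104a³-520a²-208a+832)
  a⁴+4a³-13a²-40a+48 = (-(1/104)a+1/104)(-104a³-520a²-208a+832) + (-10a²-30a+40)
  -104a³-520a²-208a+832 = ((52/5)a+104/5)(-10a²-30a+40) + (0)
Last nonzero remainder: -10a²-30a+40. Dividing through by -10 gives the monic gcd a²+3a-4.
Cancel a²+3a-4 from numerator and denominator to get the reduced form.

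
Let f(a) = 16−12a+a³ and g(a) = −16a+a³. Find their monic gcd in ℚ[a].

4+a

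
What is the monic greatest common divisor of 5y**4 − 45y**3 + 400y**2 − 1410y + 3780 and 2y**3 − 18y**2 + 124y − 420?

y**2 − 4y + 42

Repeated division with remainder:
  5y**4 − 45y**3 + 400y**2 − 1410y + 3780 = ((5/2)y)(2y**3 − 18y**2 + 124y − 420) + (90y**2 − 360y + 3780)
  2y**3 − 18y**2 + 124y − 420 = ((1/45)y − 1/9)(90y**2 − 360y + 3780) + (0)
Last nonzero remainder: 90y**2 − 360y + 3780. Dividing through by 90 gives the monic gcd y**2 − 4y + 42.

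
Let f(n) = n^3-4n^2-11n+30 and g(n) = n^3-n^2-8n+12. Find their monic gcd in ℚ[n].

n^2+n-6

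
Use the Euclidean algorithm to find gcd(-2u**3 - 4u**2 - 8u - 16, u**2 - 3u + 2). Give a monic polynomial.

1

By polynomial division,
  -2u**3 - 4u**2 - 8u - 16 = (-2u - 10)(u**2 - 3u + 2) + (-34u + 4)
  u**2 - 3u + 2 = (-(1/34)u + 49/578)(-34u + 4) + (480/289)
  -34u + 4 = (-(4913/240)u + 289/120)(480/289) + (0)
The last nonzero remainder is the constant 480/289, so the polynomials are coprime and gcd = 1.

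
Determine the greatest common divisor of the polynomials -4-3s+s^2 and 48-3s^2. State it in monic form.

Apply the Euclidean algorithm:
  s^2-3s-4 = (-1/3)(-3s^2+48) + (-3s+12)
  -3s^2+48 = (s+4)(-3s+12) + (0)
Last nonzero remainder: -3s+12. Dividing through by -3 gives the monic gcd s-4.

-4+s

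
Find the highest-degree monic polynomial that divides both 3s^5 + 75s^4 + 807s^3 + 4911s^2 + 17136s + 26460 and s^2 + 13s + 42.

s^2 + 13s + 42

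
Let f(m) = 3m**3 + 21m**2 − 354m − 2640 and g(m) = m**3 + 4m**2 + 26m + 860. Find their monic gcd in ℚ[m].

m + 10

By polynomial division,
  3m**3 + 21m**2 − 354m − 2640 = (3)(m**3 + 4m**2 + 26m + 860) + (9m**2 − 432m − 5220)
  m**3 + 4m**2 + 26m + 860 = ((1/9)m + 52/9)(9m**2 − 432m − 5220) + (3102m + 31020)
  9m**2 − 432m − 5220 = ((3/1034)m − 87/517)(3102m + 31020) + (0)
Last nonzero remainder: 3102m + 31020. Dividing through by 3102 gives the monic gcd m + 10.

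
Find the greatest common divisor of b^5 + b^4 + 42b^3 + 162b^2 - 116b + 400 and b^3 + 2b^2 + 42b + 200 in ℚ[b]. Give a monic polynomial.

Repeated division with remainder:
  b^5 + b^4 + 42b^3 + 162b^2 - 116b + 400 = (b^2 - b + 2)(b^3 + 2b^2 + 42b + 200) + (0)
The last nonzero remainder b^3 + 2b^2 + 42b + 200 is already monic.

b^3 + 2b^2 + 42b + 200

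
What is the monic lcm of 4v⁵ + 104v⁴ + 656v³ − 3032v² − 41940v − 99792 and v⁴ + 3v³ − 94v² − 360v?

v⁷ + 16v⁶ − 96v⁵ − 2398v⁴ − 2905v³ + 79902v² + 249480v

Repeated division with remainder:
  4v⁵ + 104v⁴ + 656v³ − 3032v² − 41940v − 99792 = (4v + 92)(v⁴ + 3v³ − 94v² − 360v) + (756v³ + 7056v² − 8820v − 99792)
  v⁴ + 3v³ − 94v² − 360v = ((1/756)v − 19/2268)(756v³ + 7056v² − 8820v − 99792) + (−(209/9)v² − (2717/9)v − 836)
  756v³ + 7056v² − 8820v − 99792 = (−(6804/209)v + 2268/19)(−(209/9)v² − (2717/9)v − 836) + (0)
Last nonzero remainder: −(209/9)v² − (2717/9)v − 836. Dividing through by −209/9 gives the monic gcd v² + 13v + 36.
Then lcm(f, g) = f·g / gcd(f, g); expanding and making the result monic gives the answer.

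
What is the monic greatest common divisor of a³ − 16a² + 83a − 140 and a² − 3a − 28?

a − 7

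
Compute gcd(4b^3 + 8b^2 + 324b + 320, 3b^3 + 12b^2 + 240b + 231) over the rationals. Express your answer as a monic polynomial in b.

b + 1

Repeated division with remainder:
  4b^3 + 8b^2 + 324b + 320 = (4/3)(3b^3 + 12b^2 + 240b + 231) + (-8b^2 + 4b + 12)
  3b^3 + 12b^2 + 240b + 231 = (-(3/8)b - 27/16)(-8b^2 + 4b + 12) + ((1005/4)b + 1005/4)
  -8b^2 + 4b + 12 = (-(32/1005)b + 16/335)((1005/4)b + 1005/4) + (0)
Last nonzero remainder: (1005/4)b + 1005/4. Dividing through by 1005/4 gives the monic gcd b + 1.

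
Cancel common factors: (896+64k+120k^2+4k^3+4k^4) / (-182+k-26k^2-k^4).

(-64-4k^2)/(13-k+k^2)

By polynomial division,
  4k^4+4k^3+120k^2+64k+896 = (-4)(-k^4-26k^2+k-182) + (4k^3+16k^2+68k+168)
  -k^4-26k^2+k-182 = (-(1/4)k+1)(4k^3+16k^2+68k+168) + (-25k^2-25k-350)
  4k^3+16k^2+68k+168 = (-(4/25)k-12/25)(-25k^2-25k-350) + (0)
Last nonzero remainder: -25k^2-25k-350. Dividing through by -25 gives the monic gcd k^2+k+14.
Cancel k^2+k+14 from numerator and denominator to get the reduced form.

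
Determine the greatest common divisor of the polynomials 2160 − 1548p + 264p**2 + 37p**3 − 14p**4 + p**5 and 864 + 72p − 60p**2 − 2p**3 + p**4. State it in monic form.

36 − 12p + p**2

Repeated division with remainder:
  p**5 − 14p**4 + 37p**3 + 264p**2 − 1548p + 2160 = (p − 12)(p**4 − 2p**3 − 60p**2 + 72p + 864) + (73p**3 − 528p**2 − 1548p + 12528)
  p**4 − 2p**3 − 60p**2 + 72p + 864 = ((1/73)p + 382/5329)(73p**3 − 528p**2 − 1548p + 12528) + (−(5040/5329)p**2 + (60480/5329)p − 181440/5329)
  73p**3 − 528p**2 − 1548p + 12528 = (−(389017/5040)p − 154541/420)(−(5040/5329)p**2 + (60480/5329)p − 181440/5329) + (0)
Last nonzero remainder: −(5040/5329)p**2 + (60480/5329)p − 181440/5329. Dividing through by −5040/5329 gives the monic gcd p**2 − 12p + 36.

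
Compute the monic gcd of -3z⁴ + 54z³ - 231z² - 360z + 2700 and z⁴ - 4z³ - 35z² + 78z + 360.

z³ - 8z² - 3z + 90

By polynomial division,
  -3z⁴ + 54z³ - 231z² - 360z + 2700 = (-3)(z⁴ - 4z³ - 35z² + 78z + 360) + (42z³ - 336z² - 126z + 3780)
  z⁴ - 4z³ - 35z² + 78z + 360 = ((1/42)z + 2/21)(42z³ - 336z² - 126z + 3780) + (0)
Last nonzero remainder: 42z³ - 336z² - 126z + 3780. Dividing through by 42 gives the monic gcd z³ - 8z² - 3z + 90.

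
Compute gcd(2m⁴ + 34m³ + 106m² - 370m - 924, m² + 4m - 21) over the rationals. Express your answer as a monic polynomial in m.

Apply the Euclidean algorithm:
  2m⁴ + 34m³ + 106m² - 370m - 924 = (2m² + 26m + 44)(m² + 4m - 21) + (0)
The last nonzero remainder m² + 4m - 21 is already monic.

m² + 4m - 21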